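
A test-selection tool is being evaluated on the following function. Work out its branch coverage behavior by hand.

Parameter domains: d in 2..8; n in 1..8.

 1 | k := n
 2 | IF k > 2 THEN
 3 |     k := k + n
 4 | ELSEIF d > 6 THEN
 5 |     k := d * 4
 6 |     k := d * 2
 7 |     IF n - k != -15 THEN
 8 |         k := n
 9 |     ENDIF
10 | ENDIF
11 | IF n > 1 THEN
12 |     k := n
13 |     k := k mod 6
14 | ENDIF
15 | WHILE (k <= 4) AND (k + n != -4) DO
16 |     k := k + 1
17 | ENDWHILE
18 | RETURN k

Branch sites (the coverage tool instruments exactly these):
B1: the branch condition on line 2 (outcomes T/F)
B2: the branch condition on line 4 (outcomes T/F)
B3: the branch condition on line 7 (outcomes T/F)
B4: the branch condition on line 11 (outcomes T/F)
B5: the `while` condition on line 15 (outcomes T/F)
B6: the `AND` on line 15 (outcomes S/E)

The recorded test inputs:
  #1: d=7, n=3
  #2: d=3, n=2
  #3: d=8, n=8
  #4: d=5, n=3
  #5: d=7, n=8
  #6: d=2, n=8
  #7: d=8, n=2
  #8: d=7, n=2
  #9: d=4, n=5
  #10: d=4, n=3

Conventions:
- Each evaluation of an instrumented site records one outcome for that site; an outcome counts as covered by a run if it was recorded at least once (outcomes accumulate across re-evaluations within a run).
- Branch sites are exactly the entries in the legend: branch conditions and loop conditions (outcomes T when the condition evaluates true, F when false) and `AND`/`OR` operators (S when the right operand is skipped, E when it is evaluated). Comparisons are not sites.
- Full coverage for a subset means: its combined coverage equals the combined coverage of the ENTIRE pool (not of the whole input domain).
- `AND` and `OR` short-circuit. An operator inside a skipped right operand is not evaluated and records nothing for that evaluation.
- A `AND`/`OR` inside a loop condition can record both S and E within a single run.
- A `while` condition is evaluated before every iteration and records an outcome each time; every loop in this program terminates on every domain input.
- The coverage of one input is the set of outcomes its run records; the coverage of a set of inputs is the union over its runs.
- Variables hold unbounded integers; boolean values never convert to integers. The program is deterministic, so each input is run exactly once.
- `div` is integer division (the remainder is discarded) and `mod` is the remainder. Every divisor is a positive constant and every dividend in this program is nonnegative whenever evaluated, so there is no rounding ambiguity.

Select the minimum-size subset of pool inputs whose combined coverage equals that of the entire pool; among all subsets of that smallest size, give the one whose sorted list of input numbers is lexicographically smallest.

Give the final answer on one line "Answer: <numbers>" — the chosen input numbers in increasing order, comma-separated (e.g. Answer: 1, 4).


#1 (d=7, n=3) -> B1->T, B4->T, B6->E, B5->T, B6->E, B5->T, B6->S, B5->F; covered: B1=T, B4=T, B5=T, B5=F, B6=S, B6=E
#2 (d=3, n=2) -> B1->F, B2->F, B4->T, B6->E, B5->T, B6->E, B5->T, B6->E, B5->T, B6->S, B5->F; covered: B1=F, B2=F, B4=T, B5=T, B5=F, B6=S, B6=E
#3 (d=8, n=8) -> B1->T, B4->T, B6->E, B5->T, B6->E, B5->T, B6->E, B5->T, B6->S, B5->F; covered: B1=T, B4=T, B5=T, B5=F, B6=S, B6=E
#4 (d=5, n=3) -> B1->T, B4->T, B6->E, B5->T, B6->E, B5->T, B6->S, B5->F; covered: B1=T, B4=T, B5=T, B5=F, B6=S, B6=E
#5 (d=7, n=8) -> B1->T, B4->T, B6->E, B5->T, B6->E, B5->T, B6->E, B5->T, B6->S, B5->F; covered: B1=T, B4=T, B5=T, B5=F, B6=S, B6=E
#6 (d=2, n=8) -> B1->T, B4->T, B6->E, B5->T, B6->E, B5->T, B6->E, B5->T, B6->S, B5->F; covered: B1=T, B4=T, B5=T, B5=F, B6=S, B6=E
#7 (d=8, n=2) -> B1->F, B2->T, B3->T, B4->T, B6->E, B5->T, B6->E, B5->T, B6->E, B5->T, B6->S, B5->F; covered: B1=F, B2=T, B3=T, B4=T, B5=T, B5=F, B6=S, B6=E
#8 (d=7, n=2) -> B1->F, B2->T, B3->T, B4->T, B6->E, B5->T, B6->E, B5->T, B6->E, B5->T, B6->S, B5->F; covered: B1=F, B2=T, B3=T, B4=T, B5=T, B5=F, B6=S, B6=E
#9 (d=4, n=5) -> B1->T, B4->T, B6->S, B5->F; covered: B1=T, B4=T, B5=F, B6=S
#10 (d=4, n=3) -> B1->T, B4->T, B6->E, B5->T, B6->E, B5->T, B6->S, B5->F; covered: B1=T, B4=T, B5=T, B5=F, B6=S, B6=E
together the pool reaches 10 outcomes: B1=T, B1=F, B2=T, B2=F, B3=T, B4=T, B5=T, B5=F, B6=S, B6=E
every size-1 subset falls short of the 10 outcomes (best: 8/10)
every size-2 subset falls short of the 10 outcomes (best: 9/10)
inputs {1, 2, 7} (size 3) cover everything; no size-3 subset with a lexicographically smaller index list covers all 10
Answer: 1, 2, 7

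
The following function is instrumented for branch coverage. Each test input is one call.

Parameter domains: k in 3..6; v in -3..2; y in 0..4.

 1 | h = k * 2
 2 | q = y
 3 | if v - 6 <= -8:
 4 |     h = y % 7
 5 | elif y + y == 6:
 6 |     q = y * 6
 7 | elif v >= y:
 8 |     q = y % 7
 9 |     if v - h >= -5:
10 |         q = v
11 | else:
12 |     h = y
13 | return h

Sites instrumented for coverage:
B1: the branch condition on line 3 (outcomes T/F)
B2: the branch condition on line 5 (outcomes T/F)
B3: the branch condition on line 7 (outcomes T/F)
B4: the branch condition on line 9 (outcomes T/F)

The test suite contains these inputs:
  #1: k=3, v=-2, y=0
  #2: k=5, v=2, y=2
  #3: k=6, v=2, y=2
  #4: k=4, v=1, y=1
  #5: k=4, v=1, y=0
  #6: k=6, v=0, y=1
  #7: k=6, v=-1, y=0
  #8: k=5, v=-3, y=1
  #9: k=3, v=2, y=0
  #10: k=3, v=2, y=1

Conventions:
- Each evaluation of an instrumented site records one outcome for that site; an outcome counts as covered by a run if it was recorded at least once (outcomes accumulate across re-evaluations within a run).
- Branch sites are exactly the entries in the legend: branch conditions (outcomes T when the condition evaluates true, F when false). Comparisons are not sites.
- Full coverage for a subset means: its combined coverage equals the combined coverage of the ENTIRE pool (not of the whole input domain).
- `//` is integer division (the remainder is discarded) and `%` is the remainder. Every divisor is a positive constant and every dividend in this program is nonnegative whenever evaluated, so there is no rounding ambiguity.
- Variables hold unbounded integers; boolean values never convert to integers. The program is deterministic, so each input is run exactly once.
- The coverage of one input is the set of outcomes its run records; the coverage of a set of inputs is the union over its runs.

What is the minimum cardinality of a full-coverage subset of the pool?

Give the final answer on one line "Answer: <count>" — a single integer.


#1 (k=3, v=-2, y=0) -> covered: B1=T
#2 (k=5, v=2, y=2) -> covered: B1=F, B2=F, B3=T, B4=F
#3 (k=6, v=2, y=2) -> covered: B1=F, B2=F, B3=T, B4=F
#4 (k=4, v=1, y=1) -> covered: B1=F, B2=F, B3=T, B4=F
#5 (k=4, v=1, y=0) -> covered: B1=F, B2=F, B3=T, B4=F
#6 (k=6, v=0, y=1) -> covered: B1=F, B2=F, B3=F
#7 (k=6, v=-1, y=0) -> covered: B1=F, B2=F, B3=F
#8 (k=5, v=-3, y=1) -> covered: B1=T
#9 (k=3, v=2, y=0) -> covered: B1=F, B2=F, B3=T, B4=T
#10 (k=3, v=2, y=1) -> covered: B1=F, B2=F, B3=T, B4=T
together the pool reaches 7 outcomes: B1=T, B1=F, B2=F, B3=T, B3=F, B4=T, B4=F
checked all size-1 subsets: none covers 7 outcomes (max 4/7)
checked all size-2 subsets: none covers 7 outcomes (max 5/7)
checked all size-3 subsets: none covers 7 outcomes (max 6/7)
the canonical winner is {1, 2, 6, 9}: size 4, full 7-outcome coverage, earliest index list among size-4 covers
Answer: 4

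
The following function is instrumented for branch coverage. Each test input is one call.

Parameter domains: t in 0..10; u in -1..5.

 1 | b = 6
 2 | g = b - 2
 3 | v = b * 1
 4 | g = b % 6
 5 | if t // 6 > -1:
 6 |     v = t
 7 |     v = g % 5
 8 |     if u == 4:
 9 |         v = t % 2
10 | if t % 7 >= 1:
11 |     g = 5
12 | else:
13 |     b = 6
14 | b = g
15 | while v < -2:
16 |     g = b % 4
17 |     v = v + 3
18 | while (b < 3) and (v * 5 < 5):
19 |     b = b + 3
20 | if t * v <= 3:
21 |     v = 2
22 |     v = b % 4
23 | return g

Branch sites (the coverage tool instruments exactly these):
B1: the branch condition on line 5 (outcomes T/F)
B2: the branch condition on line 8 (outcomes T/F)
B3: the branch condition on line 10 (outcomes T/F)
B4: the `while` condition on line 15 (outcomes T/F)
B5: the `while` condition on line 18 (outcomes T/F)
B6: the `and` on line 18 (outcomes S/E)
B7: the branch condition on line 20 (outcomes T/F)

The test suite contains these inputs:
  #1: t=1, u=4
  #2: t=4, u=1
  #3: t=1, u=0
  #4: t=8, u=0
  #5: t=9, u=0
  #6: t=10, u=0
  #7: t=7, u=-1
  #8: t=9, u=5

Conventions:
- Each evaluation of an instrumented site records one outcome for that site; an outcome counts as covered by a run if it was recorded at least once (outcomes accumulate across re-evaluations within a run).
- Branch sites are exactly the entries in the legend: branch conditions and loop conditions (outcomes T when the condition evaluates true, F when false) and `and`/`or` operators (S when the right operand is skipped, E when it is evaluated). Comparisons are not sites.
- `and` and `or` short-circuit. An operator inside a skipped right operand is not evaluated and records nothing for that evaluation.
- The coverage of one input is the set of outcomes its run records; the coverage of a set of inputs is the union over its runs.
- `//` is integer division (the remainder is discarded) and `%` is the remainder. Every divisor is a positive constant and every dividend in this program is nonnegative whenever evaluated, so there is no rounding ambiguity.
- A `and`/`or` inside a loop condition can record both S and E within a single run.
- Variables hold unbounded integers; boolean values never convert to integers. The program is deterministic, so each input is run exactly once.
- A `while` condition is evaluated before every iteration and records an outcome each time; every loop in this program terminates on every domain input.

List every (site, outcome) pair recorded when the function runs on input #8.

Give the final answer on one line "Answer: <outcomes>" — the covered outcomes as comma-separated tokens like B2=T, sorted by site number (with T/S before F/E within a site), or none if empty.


Event log for input #8 (t=9, u=5):
  B1->T, B2->F, B3->T, B4->F, B6->S, B5->F, B7->T
distinct outcomes covered: B1=T, B2=F, B3=T, B4=F, B5=F, B6=S, B7=T
Answer: B1=T, B2=F, B3=T, B4=F, B5=F, B6=S, B7=T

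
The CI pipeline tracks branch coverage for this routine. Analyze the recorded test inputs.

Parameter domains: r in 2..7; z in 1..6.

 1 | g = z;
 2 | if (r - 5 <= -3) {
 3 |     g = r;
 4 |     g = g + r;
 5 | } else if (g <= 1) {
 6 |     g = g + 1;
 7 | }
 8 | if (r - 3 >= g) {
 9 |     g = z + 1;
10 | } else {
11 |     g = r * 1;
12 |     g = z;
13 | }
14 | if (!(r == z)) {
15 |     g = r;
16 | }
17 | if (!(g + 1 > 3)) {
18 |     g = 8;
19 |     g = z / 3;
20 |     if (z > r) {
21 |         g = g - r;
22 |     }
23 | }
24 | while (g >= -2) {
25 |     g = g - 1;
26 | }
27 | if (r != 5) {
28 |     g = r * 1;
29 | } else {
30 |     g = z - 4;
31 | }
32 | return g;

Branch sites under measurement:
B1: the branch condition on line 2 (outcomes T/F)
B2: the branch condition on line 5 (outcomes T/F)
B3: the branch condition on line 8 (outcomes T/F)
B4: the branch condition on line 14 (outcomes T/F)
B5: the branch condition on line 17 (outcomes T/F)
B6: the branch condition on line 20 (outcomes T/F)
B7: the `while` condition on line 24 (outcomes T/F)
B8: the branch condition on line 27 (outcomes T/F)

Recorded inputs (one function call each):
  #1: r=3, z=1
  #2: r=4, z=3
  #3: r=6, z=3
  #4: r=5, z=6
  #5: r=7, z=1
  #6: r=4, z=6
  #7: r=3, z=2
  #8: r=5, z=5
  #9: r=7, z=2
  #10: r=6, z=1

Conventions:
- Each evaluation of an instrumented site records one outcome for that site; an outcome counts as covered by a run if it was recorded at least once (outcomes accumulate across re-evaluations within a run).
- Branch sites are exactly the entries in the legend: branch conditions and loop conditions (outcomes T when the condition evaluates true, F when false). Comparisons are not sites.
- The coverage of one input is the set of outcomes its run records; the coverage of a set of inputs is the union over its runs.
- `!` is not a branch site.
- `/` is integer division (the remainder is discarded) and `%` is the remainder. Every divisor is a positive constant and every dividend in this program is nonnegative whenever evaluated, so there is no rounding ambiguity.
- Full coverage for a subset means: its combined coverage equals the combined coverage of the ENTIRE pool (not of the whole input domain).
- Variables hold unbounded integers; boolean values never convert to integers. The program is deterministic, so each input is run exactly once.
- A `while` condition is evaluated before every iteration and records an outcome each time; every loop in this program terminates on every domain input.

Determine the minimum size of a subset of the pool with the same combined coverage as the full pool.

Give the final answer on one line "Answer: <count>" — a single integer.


test 1 (r=3, z=1) fires B1->F, B2->T, B3->F, B4->T, B5->F, B7->T, B7->T, B7->T, B7->T, B7->T, B7->T, B7->F, B8->T; hits B1=F, B2=T, B3=F, B4=T, B5=F, B7=T, B7=F, B8=T
test 2 (r=4, z=3) fires B1->F, B2->F, B3->F, B4->T, B5->F, B7->T, B7->T, B7->T, B7->T, B7->T, B7->T, B7->T, B7->F, B8->T; hits B1=F, B2=F, B3=F, B4=T, B5=F, B7=T, B7=F, B8=T
test 3 (r=6, z=3) fires B1->F, B2->F, B3->T, B4->T, B5->F, B7->T, B7->T, B7->T, B7->T, B7->T, B7->T, B7->T, B7->T, B7->T, ...; hits B1=F, B2=F, B3=T, B4=T, B5=F, B7=T, B7=F, B8=T
test 4 (r=5, z=6) fires B1->F, B2->F, B3->F, B4->T, B5->F, B7->T, B7->T, B7->T, B7->T, B7->T, B7->T, B7->T, B7->T, B7->F, ...; hits B1=F, B2=F, B3=F, B4=T, B5=F, B7=T, B7=F, B8=F
test 5 (r=7, z=1) fires B1->F, B2->T, B3->T, B4->T, B5->F, B7->T, B7->T, B7->T, B7->T, B7->T, B7->T, B7->T, B7->T, B7->T, ...; hits B1=F, B2=T, B3=T, B4=T, B5=F, B7=T, B7=F, B8=T
test 6 (r=4, z=6) fires B1->F, B2->F, B3->F, B4->T, B5->F, B7->T, B7->T, B7->T, B7->T, B7->T, B7->T, B7->T, B7->F, B8->T; hits B1=F, B2=F, B3=F, B4=T, B5=F, B7=T, B7=F, B8=T
test 7 (r=3, z=2) fires B1->F, B2->F, B3->F, B4->T, B5->F, B7->T, B7->T, B7->T, B7->T, B7->T, B7->T, B7->F, B8->T; hits B1=F, B2=F, B3=F, B4=T, B5=F, B7=T, B7=F, B8=T
test 8 (r=5, z=5) fires B1->F, B2->F, B3->F, B4->F, B5->F, B7->T, B7->T, B7->T, B7->T, B7->T, B7->T, B7->T, B7->T, B7->F, ...; hits B1=F, B2=F, B3=F, B4=F, B5=F, B7=T, B7=F, B8=F
test 9 (r=7, z=2) fires B1->F, B2->F, B3->T, B4->T, B5->F, B7->T, B7->T, B7->T, B7->T, B7->T, B7->T, B7->T, B7->T, B7->T, ...; hits B1=F, B2=F, B3=T, B4=T, B5=F, B7=T, B7=F, B8=T
test 10 (r=6, z=1) fires B1->F, B2->T, B3->T, B4->T, B5->F, B7->T, B7->T, B7->T, B7->T, B7->T, B7->T, B7->T, B7->T, B7->T, ...; hits B1=F, B2=T, B3=T, B4=T, B5=F, B7=T, B7=F, B8=T
union over all inputs: B1=F, B2=T, B2=F, B3=T, B3=F, B4=T, B4=F, B5=F, B7=T, B7=F, B8=T, B8=F (12 outcomes)
no size-1 subset reaches all 12 outcomes (best union: 8/12)
inputs {5, 8} (size 2) cover everything; no size-2 subset with a lexicographically smaller index list covers all 12
Answer: 2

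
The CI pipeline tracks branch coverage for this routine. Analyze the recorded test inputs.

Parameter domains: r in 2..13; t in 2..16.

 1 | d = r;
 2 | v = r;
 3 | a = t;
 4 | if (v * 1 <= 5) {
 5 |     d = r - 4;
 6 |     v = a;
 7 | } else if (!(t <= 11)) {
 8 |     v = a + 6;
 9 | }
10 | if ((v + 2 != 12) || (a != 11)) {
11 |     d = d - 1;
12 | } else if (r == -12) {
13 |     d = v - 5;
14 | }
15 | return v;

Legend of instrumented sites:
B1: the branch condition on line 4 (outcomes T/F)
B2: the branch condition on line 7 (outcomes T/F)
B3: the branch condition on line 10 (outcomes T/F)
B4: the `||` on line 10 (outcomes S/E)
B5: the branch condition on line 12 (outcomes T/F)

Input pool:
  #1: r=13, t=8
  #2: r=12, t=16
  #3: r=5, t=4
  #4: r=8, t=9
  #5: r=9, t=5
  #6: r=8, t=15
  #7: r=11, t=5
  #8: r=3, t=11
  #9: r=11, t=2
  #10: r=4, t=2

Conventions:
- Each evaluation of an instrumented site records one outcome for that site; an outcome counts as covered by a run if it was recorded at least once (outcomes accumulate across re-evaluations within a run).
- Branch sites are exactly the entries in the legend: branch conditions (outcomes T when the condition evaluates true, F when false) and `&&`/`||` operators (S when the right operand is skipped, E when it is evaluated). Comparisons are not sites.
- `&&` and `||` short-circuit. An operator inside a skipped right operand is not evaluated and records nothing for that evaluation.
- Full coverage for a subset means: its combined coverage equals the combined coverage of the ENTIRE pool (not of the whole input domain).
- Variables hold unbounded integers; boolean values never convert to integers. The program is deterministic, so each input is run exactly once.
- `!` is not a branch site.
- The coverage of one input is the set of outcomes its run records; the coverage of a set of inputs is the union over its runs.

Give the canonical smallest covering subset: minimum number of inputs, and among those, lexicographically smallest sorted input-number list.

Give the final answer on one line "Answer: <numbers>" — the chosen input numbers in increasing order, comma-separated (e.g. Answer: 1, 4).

test 1 (r=13, t=8) hits B1=F, B2=F, B3=T, B4=S
test 2 (r=12, t=16) hits B1=F, B2=T, B3=T, B4=S
test 3 (r=5, t=4) hits B1=T, B3=T, B4=S
test 4 (r=8, t=9) hits B1=F, B2=F, B3=T, B4=S
test 5 (r=9, t=5) hits B1=F, B2=F, B3=T, B4=S
test 6 (r=8, t=15) hits B1=F, B2=T, B3=T, B4=S
test 7 (r=11, t=5) hits B1=F, B2=F, B3=T, B4=S
test 8 (r=3, t=11) hits B1=T, B3=T, B4=S
test 9 (r=11, t=2) hits B1=F, B2=F, B3=T, B4=S
test 10 (r=4, t=2) hits B1=T, B3=T, B4=S
together the pool reaches 6 outcomes: B1=T, B1=F, B2=T, B2=F, B3=T, B4=S
size 1 is not enough: best union over all size-1 subsets is 4/6
size 2 is not enough: best union over all size-2 subsets is 5/6
inputs {1, 2, 3} (size 3) cover everything; no size-3 subset with a lexicographically smaller index list covers all 6

Answer: 1, 2, 3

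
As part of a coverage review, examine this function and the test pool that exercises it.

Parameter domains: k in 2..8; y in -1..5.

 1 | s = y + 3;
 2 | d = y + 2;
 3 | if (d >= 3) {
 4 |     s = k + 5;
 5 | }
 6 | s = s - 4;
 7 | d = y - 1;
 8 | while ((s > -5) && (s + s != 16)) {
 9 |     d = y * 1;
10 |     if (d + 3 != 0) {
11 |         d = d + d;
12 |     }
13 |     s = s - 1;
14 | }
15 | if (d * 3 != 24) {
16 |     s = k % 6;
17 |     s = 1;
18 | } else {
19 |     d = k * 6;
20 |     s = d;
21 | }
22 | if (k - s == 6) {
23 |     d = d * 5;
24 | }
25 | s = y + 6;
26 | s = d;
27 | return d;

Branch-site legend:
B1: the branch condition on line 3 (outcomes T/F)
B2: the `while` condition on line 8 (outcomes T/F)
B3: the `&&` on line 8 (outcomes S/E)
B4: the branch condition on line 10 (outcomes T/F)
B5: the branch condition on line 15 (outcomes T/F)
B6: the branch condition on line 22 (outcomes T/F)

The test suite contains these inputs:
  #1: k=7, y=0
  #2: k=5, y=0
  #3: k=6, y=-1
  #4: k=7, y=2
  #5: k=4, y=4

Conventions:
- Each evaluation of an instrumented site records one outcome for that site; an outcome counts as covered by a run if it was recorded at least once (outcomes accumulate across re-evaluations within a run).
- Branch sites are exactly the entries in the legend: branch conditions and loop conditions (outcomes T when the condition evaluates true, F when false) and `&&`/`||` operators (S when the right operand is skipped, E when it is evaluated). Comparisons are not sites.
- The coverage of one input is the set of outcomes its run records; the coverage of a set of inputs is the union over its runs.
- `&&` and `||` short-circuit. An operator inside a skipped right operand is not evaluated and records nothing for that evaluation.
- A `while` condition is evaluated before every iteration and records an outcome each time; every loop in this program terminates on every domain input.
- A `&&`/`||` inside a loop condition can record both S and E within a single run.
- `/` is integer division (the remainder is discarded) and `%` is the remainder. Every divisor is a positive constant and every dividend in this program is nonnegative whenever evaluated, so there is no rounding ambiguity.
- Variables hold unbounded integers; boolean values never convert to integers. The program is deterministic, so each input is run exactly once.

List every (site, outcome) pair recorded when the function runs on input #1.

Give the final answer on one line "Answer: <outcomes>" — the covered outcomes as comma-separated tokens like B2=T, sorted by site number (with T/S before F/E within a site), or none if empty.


Running input #1 (k=7, y=0), event by event:
  B1->F, B3->E, B2->T, B4->T, B3->E, B2->T, B4->T, B3->E, B2->T, B4->T
  B3->E, B2->T, B4->T, B3->S, B2->F, B5->T, B6->T
collecting distinct outcomes: B1=F, B2=T, B2=F, B3=S, B3=E, B4=T, B5=T, B6=T
Answer: B1=F, B2=T, B2=F, B3=S, B3=E, B4=T, B5=T, B6=T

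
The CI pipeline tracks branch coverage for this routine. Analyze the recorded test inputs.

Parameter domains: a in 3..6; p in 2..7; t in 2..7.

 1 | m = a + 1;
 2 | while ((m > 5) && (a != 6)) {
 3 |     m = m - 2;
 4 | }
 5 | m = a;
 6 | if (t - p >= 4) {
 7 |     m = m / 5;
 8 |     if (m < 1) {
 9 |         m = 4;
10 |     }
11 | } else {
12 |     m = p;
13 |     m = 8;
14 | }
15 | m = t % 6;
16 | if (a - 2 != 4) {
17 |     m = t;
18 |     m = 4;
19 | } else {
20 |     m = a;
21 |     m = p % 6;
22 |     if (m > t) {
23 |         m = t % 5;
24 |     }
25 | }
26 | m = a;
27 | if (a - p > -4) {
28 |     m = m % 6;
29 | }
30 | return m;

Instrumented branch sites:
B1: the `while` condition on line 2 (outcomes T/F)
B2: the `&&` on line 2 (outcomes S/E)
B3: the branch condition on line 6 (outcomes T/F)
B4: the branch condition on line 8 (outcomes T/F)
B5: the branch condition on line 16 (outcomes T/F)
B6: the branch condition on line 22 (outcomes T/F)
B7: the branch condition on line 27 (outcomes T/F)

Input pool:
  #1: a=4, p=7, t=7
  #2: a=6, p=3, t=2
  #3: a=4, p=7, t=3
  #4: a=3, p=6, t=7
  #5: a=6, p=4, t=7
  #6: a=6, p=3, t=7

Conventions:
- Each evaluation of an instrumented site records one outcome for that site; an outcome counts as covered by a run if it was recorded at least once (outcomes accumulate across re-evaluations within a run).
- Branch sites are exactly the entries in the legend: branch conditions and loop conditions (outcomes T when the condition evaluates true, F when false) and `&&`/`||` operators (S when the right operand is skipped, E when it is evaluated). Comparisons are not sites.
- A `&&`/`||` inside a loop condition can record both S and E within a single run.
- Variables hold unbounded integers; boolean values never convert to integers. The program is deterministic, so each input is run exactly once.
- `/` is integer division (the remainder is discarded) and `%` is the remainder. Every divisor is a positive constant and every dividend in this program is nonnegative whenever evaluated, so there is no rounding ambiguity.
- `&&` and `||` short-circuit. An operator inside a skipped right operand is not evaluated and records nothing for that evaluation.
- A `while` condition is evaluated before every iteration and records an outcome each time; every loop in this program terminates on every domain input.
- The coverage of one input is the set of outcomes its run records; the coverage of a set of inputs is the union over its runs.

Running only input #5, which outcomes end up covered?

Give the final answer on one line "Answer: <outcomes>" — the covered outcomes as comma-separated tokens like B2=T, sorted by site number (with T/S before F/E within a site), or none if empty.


Event log for input #5 (a=6, p=4, t=7):
  B2->E, B1->F, B3->F, B5->F, B6->F, B7->T
as a set, this run covers: B1=F, B2=E, B3=F, B5=F, B6=F, B7=T
Answer: B1=F, B2=E, B3=F, B5=F, B6=F, B7=T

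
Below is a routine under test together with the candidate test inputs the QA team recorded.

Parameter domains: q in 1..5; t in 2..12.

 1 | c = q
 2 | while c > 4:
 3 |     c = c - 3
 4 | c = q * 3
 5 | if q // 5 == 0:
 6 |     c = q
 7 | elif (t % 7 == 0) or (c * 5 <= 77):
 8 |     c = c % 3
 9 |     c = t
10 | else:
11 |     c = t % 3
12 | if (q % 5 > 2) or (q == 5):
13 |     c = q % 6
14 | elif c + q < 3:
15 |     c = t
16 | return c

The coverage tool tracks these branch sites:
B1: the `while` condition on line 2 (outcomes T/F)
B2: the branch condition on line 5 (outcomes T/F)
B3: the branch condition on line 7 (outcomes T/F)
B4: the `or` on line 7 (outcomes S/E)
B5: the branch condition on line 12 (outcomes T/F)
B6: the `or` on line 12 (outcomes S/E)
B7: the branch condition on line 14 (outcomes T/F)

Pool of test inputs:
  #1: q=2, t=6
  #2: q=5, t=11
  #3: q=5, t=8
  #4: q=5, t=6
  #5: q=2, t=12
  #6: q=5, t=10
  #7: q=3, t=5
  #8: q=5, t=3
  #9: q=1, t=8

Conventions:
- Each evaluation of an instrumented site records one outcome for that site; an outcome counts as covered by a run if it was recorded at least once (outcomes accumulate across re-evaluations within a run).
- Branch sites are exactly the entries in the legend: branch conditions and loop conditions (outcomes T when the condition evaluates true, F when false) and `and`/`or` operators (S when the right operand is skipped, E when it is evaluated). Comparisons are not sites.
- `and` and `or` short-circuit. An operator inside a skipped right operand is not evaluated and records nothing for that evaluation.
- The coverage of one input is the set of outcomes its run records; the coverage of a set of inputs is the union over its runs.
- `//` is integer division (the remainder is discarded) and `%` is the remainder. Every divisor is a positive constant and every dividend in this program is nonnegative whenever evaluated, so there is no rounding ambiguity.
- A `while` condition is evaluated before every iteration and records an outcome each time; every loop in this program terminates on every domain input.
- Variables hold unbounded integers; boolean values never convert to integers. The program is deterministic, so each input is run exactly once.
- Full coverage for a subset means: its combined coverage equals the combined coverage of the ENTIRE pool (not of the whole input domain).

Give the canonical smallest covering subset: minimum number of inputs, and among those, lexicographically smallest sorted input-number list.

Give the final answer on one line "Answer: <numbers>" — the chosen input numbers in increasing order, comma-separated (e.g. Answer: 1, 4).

input #1 (q=2, t=6): covers B1=F, B2=T, B5=F, B6=E, B7=F
input #2 (q=5, t=11): covers B1=T, B1=F, B2=F, B3=T, B4=E, B5=T, B6=E
input #3 (q=5, t=8): covers B1=T, B1=F, B2=F, B3=T, B4=E, B5=T, B6=E
input #4 (q=5, t=6): covers B1=T, B1=F, B2=F, B3=T, B4=E, B5=T, B6=E
input #5 (q=2, t=12): covers B1=F, B2=T, B5=F, B6=E, B7=F
input #6 (q=5, t=10): covers B1=T, B1=F, B2=F, B3=T, B4=E, B5=T, B6=E
input #7 (q=3, t=5): covers B1=F, B2=T, B5=T, B6=S
input #8 (q=5, t=3): covers B1=T, B1=F, B2=F, B3=T, B4=E, B5=T, B6=E
input #9 (q=1, t=8): covers B1=F, B2=T, B5=F, B6=E, B7=T
the full pool covers 12 outcomes: B1=T, B1=F, B2=T, B2=F, B3=T, B4=E, B5=T, B5=F, B6=S, B6=E, B7=T, B7=F
checked all size-1 subsets: none covers 12 outcomes (max 7/12)
checked all size-2 subsets: none covers 12 outcomes (max 10/12)
checked all size-3 subsets: none covers 12 outcomes (max 11/12)
at size 4, {1, 2, 7, 9} reaches all 12 outcomes; every lexicographically earlier size-4 subset fails

Answer: 1, 2, 7, 9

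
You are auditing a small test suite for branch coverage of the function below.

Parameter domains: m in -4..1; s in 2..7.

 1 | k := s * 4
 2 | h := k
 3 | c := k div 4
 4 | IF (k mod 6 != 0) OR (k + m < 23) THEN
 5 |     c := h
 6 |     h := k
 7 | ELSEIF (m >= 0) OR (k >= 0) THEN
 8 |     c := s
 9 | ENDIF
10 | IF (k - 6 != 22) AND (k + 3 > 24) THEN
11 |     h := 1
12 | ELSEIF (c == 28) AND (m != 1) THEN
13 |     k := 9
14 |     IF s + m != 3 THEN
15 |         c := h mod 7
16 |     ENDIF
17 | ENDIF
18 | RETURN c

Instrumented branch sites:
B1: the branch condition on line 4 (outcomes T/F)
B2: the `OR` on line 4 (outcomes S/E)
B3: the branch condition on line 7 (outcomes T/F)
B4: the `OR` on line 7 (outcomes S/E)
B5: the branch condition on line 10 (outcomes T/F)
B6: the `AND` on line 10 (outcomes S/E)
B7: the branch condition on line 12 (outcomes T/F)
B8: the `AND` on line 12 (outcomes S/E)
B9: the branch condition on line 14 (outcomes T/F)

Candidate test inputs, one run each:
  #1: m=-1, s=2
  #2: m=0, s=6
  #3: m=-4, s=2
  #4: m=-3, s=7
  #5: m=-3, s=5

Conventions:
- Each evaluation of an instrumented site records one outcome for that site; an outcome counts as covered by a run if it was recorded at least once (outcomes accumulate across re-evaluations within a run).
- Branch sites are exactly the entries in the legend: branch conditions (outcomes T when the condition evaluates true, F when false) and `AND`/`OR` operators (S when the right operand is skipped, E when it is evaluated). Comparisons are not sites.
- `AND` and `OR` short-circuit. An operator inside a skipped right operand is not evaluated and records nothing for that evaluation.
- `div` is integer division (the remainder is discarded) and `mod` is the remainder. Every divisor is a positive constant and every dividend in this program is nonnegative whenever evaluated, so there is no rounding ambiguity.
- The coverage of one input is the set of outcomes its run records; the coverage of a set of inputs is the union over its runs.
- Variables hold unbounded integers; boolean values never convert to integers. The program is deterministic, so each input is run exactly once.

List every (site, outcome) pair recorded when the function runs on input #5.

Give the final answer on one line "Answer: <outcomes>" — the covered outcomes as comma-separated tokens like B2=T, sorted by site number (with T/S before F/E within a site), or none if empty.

Event log for input #5 (m=-3, s=5):
  B2->S, B1->T, B6->E, B5->F, B8->S, B7->F
deduplicating events, the covered set is: B1=T, B2=S, B5=F, B6=E, B7=F, B8=S

Answer: B1=T, B2=S, B5=F, B6=E, B7=F, B8=S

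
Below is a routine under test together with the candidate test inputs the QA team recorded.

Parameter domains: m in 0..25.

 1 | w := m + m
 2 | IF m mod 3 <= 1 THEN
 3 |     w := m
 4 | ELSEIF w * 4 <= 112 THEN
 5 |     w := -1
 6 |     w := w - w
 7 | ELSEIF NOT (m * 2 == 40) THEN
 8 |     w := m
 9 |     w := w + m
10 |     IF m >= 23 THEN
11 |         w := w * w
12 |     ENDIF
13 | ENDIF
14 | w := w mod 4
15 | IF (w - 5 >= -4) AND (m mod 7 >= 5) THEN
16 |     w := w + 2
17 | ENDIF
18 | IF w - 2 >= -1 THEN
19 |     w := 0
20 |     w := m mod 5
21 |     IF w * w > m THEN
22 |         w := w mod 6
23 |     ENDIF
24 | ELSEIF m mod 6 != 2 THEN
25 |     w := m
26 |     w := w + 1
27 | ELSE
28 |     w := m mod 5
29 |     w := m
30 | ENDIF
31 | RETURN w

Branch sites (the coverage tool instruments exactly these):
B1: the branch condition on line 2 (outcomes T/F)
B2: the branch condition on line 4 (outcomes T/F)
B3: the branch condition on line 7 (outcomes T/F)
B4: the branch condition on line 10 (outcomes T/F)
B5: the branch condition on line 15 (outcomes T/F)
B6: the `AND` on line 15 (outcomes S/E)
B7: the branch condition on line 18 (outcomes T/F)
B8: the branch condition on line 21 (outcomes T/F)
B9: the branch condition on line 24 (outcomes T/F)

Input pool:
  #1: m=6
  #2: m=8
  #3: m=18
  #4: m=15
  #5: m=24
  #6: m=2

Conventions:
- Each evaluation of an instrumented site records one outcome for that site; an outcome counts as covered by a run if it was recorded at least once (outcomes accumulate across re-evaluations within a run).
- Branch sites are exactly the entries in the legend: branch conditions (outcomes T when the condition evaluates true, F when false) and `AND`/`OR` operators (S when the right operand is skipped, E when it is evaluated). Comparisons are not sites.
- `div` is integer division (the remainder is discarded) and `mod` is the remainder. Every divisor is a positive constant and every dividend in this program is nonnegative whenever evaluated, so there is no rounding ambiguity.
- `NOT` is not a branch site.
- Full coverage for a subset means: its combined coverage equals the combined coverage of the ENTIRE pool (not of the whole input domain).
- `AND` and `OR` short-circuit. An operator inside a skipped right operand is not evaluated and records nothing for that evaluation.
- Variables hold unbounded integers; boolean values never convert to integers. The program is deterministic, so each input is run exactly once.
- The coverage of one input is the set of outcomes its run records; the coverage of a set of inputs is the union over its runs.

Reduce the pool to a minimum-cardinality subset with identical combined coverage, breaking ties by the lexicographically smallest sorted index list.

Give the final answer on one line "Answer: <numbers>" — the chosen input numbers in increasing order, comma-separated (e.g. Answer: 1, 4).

test 1 (m=6) fires B1->T, B6->E, B5->T, B7->T, B8->F; hits B1=T, B5=T, B6=E, B7=T, B8=F
test 2 (m=8) fires B1->F, B2->T, B6->S, B5->F, B7->F, B9->F; hits B1=F, B2=T, B5=F, B6=S, B7=F, B9=F
test 3 (m=18) fires B1->T, B6->E, B5->F, B7->T, B8->F; hits B1=T, B5=F, B6=E, B7=T, B8=F
test 4 (m=15) fires B1->T, B6->E, B5->F, B7->T, B8->F; hits B1=T, B5=F, B6=E, B7=T, B8=F
test 5 (m=24) fires B1->T, B6->S, B5->F, B7->F, B9->T; hits B1=T, B5=F, B6=S, B7=F, B9=T
test 6 (m=2) fires B1->F, B2->T, B6->S, B5->F, B7->F, B9->F; hits B1=F, B2=T, B5=F, B6=S, B7=F, B9=F
union over all inputs: B1=T, B1=F, B2=T, B5=T, B5=F, B6=S, B6=E, B7=T, B7=F, B8=F, B9=T, B9=F (12 outcomes)
every size-1 subset falls short of the 12 outcomes (best: 6/12)
every size-2 subset falls short of the 12 outcomes (best: 11/12)
inputs {1, 2, 5} (size 3) cover everything; no size-3 subset with a lexicographically smaller index list covers all 12

Answer: 1, 2, 5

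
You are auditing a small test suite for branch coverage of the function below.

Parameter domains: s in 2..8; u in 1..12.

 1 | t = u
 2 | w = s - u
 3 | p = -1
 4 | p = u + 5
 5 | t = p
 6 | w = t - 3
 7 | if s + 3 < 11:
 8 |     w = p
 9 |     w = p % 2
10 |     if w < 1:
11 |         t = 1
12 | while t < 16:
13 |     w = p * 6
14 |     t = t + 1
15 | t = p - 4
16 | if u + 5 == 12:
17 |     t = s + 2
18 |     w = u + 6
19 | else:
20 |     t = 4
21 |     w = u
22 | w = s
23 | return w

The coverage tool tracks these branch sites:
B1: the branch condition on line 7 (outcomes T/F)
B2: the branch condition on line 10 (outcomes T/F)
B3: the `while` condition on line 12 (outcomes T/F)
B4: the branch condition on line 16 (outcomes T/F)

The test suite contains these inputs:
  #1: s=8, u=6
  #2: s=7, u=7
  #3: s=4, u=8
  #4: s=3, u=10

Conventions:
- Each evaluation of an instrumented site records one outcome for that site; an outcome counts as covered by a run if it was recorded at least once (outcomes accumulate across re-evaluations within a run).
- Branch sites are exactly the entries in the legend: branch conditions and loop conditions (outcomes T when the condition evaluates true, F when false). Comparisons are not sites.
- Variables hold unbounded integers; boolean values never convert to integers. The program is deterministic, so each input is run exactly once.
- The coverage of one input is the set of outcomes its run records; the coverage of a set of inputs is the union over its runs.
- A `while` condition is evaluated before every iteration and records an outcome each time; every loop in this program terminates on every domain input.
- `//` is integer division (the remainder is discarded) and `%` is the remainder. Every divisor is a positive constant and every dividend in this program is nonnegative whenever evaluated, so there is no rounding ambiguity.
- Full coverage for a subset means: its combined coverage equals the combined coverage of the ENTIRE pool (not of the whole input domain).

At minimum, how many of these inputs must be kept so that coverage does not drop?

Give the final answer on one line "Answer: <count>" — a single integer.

input #1 (s=8, u=6): events B1->F, B3->T, B3->T, B3->T, B3->T, B3->T, B3->F, B4->F; covers B1=F, B3=T, B3=F, B4=F
input #2 (s=7, u=7): events B1->T, B2->T, B3->T, B3->T, B3->T, B3->T, B3->T, B3->T, B3->T, B3->T, B3->T, B3->T, B3->T, B3->T, ...; covers B1=T, B2=T, B3=T, B3=F, B4=T
input #3 (s=4, u=8): events B1->T, B2->F, B3->T, B3->T, B3->T, B3->F, B4->F; covers B1=T, B2=F, B3=T, B3=F, B4=F
input #4 (s=3, u=10): events B1->T, B2->F, B3->T, B3->F, B4->F; covers B1=T, B2=F, B3=T, B3=F, B4=F
union over all inputs: B1=T, B1=F, B2=T, B2=F, B3=T, B3=F, B4=T, B4=F (8 outcomes)
size 1 is not enough: best union over all size-1 subsets is 5/8
size 2 is not enough: best union over all size-2 subsets is 7/8
size 3: inputs {1, 2, 3} cover all 8 outcomes, and no lexicographically smaller subset of this size does

Answer: 3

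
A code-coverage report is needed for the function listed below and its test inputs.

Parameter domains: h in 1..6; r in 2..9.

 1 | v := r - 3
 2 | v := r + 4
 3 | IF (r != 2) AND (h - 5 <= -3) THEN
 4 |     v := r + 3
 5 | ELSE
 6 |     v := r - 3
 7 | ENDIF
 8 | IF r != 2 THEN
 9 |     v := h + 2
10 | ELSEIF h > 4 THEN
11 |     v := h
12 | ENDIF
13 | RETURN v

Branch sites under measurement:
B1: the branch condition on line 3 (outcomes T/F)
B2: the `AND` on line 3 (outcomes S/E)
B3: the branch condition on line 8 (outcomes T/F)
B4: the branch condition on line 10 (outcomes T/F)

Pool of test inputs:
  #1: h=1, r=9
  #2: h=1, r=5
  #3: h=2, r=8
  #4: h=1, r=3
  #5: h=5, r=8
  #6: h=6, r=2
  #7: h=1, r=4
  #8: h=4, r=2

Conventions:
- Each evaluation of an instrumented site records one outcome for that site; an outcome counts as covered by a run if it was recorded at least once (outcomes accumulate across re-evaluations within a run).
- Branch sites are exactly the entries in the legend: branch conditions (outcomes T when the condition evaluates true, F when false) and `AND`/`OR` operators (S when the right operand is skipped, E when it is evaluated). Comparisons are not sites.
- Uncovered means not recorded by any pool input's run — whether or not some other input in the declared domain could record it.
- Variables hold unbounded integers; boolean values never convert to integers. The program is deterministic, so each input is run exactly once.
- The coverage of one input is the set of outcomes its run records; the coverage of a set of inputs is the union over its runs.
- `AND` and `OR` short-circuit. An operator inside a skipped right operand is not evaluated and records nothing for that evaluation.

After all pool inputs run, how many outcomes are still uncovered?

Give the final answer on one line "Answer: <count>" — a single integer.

test 1 (h=1, r=9) fires B2->E, B1->T, B3->T; hits B1=T, B2=E, B3=T
test 2 (h=1, r=5) fires B2->E, B1->T, B3->T; hits B1=T, B2=E, B3=T
test 3 (h=2, r=8) fires B2->E, B1->T, B3->T; hits B1=T, B2=E, B3=T
test 4 (h=1, r=3) fires B2->E, B1->T, B3->T; hits B1=T, B2=E, B3=T
test 5 (h=5, r=8) fires B2->E, B1->F, B3->T; hits B1=F, B2=E, B3=T
test 6 (h=6, r=2) fires B2->S, B1->F, B3->F, B4->T; hits B1=F, B2=S, B3=F, B4=T
test 7 (h=1, r=4) fires B2->E, B1->T, B3->T; hits B1=T, B2=E, B3=T
test 8 (h=4, r=2) fires B2->S, B1->F, B3->F, B4->F; hits B1=F, B2=S, B3=F, B4=F
union over the pool: B1=T, B1=F, B2=S, B2=E, B3=T, B3=F, B4=T, B4=F
uncovered (0 of 8): none

Answer: 0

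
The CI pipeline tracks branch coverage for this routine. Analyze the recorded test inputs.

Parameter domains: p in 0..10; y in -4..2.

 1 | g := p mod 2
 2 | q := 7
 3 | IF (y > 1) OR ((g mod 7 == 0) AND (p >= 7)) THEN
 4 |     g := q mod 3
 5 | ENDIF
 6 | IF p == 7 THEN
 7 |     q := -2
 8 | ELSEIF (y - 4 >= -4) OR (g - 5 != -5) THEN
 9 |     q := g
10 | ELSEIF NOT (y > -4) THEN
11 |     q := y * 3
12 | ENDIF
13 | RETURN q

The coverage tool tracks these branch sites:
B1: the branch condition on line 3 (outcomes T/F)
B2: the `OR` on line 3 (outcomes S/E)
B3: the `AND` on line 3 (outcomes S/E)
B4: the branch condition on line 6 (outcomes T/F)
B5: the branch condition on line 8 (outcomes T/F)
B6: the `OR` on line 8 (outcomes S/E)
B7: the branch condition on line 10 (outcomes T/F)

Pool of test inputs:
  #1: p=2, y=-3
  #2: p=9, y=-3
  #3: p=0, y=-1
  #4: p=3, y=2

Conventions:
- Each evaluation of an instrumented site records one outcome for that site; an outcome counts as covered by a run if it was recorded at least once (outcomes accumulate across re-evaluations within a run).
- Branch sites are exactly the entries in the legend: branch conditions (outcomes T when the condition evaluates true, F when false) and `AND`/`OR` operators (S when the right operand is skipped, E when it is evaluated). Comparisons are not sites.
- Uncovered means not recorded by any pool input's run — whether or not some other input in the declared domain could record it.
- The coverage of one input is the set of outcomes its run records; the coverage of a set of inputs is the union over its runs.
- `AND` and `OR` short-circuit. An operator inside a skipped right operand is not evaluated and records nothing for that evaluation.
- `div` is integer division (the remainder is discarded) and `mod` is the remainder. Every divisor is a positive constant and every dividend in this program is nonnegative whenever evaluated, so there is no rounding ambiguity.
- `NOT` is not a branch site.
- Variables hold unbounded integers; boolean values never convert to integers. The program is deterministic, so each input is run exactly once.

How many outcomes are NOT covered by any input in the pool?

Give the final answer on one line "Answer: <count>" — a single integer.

input #1 (p=2, y=-3): events B2->E, B3->E, B1->F, B4->F, B6->E, B5->F, B7->F; covers B1=F, B2=E, B3=E, B4=F, B5=F, B6=E, B7=F
input #2 (p=9, y=-3): events B2->E, B3->S, B1->F, B4->F, B6->E, B5->T; covers B1=F, B2=E, B3=S, B4=F, B5=T, B6=E
input #3 (p=0, y=-1): events B2->E, B3->E, B1->F, B4->F, B6->E, B5->F, B7->F; covers B1=F, B2=E, B3=E, B4=F, B5=F, B6=E, B7=F
input #4 (p=3, y=2): events B2->S, B1->T, B4->F, B6->S, B5->T; covers B1=T, B2=S, B4=F, B5=T, B6=S
union over the pool: B1=T, B1=F, B2=S, B2=E, B3=S, B3=E, B4=F, B5=T, B5=F, B6=S, B6=E, B7=F
uncovered (2 of 14): B4=T, B7=T

Answer: 2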